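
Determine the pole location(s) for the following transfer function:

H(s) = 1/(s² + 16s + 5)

Discriminant = 16² - 4×1×5 = 256 - 20 = 236 > 0, so two distinct real poles. Using quadratic formula: s = (-16 ± √236)/(2×1) = (-16 ± √236)/2, with √236 ≈ 15.3623. s₁ ≈ -0.3189, s₂ ≈ -15.6811. Poles: s₁ = -0.3189, s₂ = -15.6811.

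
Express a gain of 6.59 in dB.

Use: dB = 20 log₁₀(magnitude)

dB = 20 log₁₀(6.59) = 16.4 dB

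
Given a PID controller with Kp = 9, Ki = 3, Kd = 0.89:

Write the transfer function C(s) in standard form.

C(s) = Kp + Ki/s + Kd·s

Substituting values: C(s) = 9 + 3/s + 0.89s = (0.89s² + 9s + 3)/s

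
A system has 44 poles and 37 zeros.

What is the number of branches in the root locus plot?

Root locus has n branches where n = number of poles = 44.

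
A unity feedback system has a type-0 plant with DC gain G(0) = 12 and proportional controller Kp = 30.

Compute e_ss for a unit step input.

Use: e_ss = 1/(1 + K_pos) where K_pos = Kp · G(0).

K_pos = Kp · G(0) = 30 × 12 = 360. e_ss = 1/(1 + 360) = 0.0028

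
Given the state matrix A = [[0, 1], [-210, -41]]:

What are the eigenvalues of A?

det(A - λI) = λ² - (-41)λ + 210 = (λ - (-6))(λ - (-35)). Eigenvalues: -6, -35.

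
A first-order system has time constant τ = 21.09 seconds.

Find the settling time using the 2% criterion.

For first-order system, 2% settling time ≈ 4τ = 4 × 21.09 = 84.36 s.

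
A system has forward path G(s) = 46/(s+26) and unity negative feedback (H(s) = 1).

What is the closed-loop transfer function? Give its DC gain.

T(s) = G/(1+GH) = [46/(s+26)] / [1 + 46/(s+26)] = 46/(s+26+46) = 46/(s+72). DC gain = 46/72 = 0.6389.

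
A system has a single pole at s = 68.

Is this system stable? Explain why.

Pole at s = 68 is in the right half-plane. Unstable.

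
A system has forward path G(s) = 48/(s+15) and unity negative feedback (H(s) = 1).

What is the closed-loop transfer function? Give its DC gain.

T(s) = G/(1+GH) = [48/(s+15)] / [1 + 48/(s+15)] = 48/(s+15+48) = 48/(s+63). DC gain = 48/63 = 0.7619.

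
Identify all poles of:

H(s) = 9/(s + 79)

Pole is where denominator = 0: s + 79 = 0, so s = -79.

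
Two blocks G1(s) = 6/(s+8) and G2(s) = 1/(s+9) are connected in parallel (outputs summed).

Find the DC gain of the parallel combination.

Parallel: G_eq = G1 + G2. DC gain = G1(0) + G2(0) = 6/8 + 1/9 = 0.75 + 0.1111 = 0.8611.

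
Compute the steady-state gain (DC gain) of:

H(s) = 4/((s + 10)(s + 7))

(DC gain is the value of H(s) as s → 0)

DC gain = H(0) = 4/(10 × 7) = 4/70 = 0.0571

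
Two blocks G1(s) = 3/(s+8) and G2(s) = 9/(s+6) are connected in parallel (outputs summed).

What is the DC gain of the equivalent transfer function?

Parallel: G_eq = G1 + G2. DC gain = G1(0) + G2(0) = 3/8 + 9/6 = 0.375 + 1.5 = 1.875.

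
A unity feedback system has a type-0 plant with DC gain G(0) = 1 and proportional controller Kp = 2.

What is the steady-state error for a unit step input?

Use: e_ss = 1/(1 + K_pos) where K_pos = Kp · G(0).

K_pos = Kp · G(0) = 2 × 1 = 2. e_ss = 1/(1 + 2) = 0.3333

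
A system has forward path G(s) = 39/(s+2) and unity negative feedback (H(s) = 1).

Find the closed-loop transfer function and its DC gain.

T(s) = G/(1+GH) = [39/(s+2)] / [1 + 39/(s+2)] = 39/(s+2+39) = 39/(s+41). DC gain = 39/41 = 0.9512.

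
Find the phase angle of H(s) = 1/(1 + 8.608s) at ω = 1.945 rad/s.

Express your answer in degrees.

Phase = -arctan(ωτ) = -arctan(1.945 × 8.608) = -86.6°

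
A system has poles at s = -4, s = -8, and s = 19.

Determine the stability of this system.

Pole(s) at s = 19 are not in the left half-plane. System is unstable.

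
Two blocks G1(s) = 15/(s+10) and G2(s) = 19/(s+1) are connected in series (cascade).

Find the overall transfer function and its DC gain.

Series: multiply transfer functions. G_eq = 15/(s+10) × 19/(s+1) = 285/((s+10)(s+1)). DC gain = 285/(10×1) = 28.5.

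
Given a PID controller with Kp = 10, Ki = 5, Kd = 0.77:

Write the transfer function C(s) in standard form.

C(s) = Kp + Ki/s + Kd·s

Substituting values: C(s) = 10 + 5/s + 0.77s = (0.77s² + 10s + 5)/s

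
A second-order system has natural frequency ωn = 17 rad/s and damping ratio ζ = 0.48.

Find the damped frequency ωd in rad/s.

ωd = ωn√(1 - ζ²) = 17√(1 - 0.48²) = 14.91 rad/s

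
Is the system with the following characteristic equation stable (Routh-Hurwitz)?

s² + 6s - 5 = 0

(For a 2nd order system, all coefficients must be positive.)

Coefficients: 1, 6, -5. c=-5 not positive, so system is unstable.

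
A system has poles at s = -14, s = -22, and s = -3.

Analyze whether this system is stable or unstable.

All poles are in the left half-plane. System is stable.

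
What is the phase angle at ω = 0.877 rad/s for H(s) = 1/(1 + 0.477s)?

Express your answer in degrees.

Phase = -arctan(ωτ) = -arctan(0.877 × 0.477) = -22.7°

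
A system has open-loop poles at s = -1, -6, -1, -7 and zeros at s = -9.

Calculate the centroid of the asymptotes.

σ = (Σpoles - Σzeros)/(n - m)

σ = (Σpoles - Σzeros)/(n - m) = (-15 - (-9))/(4 - 1) = -6/3 = -2.0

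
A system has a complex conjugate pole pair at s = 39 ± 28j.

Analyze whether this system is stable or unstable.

Real part of poles is 39 (> 0, right half-plane). Unstable.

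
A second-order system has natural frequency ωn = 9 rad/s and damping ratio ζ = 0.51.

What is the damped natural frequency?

ωd = ωn√(1 - ζ²) = 9√(1 - 0.51²) = 7.74 rad/s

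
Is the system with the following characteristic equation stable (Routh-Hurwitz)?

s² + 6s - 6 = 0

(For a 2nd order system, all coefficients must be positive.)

Coefficients: 1, 6, -6. c=-6 not positive, so system is unstable.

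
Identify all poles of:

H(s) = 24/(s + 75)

Pole is where denominator = 0: s + 75 = 0, so s = -75.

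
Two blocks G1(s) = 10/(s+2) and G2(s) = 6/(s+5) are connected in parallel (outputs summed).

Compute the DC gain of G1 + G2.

Parallel: G_eq = G1 + G2. DC gain = G1(0) + G2(0) = 10/2 + 6/5 = 5 + 1.2 = 6.2.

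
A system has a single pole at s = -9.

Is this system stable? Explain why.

Pole at s = -9 is in the left half-plane. Stable.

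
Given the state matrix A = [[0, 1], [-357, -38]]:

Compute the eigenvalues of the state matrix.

det(A - λI) = λ² - (-38)λ + 357 = (λ - (-21))(λ - (-17)). Eigenvalues: -21, -17.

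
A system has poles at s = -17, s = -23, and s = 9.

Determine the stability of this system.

Pole(s) at s = 9 are not in the left half-plane. System is unstable.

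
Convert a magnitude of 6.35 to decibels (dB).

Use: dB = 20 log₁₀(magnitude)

dB = 20 log₁₀(6.35) = 16.1 dB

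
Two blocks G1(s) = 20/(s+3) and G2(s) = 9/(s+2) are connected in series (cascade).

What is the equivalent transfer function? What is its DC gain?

Series: multiply transfer functions. G_eq = 20/(s+3) × 9/(s+2) = 180/((s+3)(s+2)). DC gain = 180/(3×2) = 30.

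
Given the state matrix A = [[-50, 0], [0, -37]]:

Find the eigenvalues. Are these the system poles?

For diagonal matrix, eigenvalues are diagonal entries: λ₁ = -50, λ₂ = -37. Eigenvalues of A = system poles.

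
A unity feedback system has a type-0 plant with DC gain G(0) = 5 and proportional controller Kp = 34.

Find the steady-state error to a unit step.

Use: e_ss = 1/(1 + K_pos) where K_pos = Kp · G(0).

K_pos = Kp · G(0) = 34 × 5 = 170. e_ss = 1/(1 + 170) = 0.0058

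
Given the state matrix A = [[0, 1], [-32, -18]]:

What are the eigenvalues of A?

det(A - λI) = λ² - (-18)λ + 32 = (λ - (-2))(λ - (-16)). Eigenvalues: -2, -16.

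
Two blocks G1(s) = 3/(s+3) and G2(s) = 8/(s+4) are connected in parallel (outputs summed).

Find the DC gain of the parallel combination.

Parallel: G_eq = G1 + G2. DC gain = G1(0) + G2(0) = 3/3 + 8/4 = 1 + 2 = 3.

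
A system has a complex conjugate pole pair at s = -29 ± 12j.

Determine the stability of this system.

Real part of poles is -29 (< 0, left half-plane). Stable.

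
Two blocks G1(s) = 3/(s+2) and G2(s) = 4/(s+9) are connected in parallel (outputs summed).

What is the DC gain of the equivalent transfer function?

Parallel: G_eq = G1 + G2. DC gain = G1(0) + G2(0) = 3/2 + 4/9 = 1.5 + 0.4444 = 1.9444.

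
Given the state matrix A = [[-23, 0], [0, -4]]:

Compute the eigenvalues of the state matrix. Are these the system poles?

For diagonal matrix, eigenvalues are diagonal entries: λ₁ = -23, λ₂ = -4. Eigenvalues of A = system poles.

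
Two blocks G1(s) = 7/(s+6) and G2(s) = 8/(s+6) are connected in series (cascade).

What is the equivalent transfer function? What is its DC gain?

Series: multiply transfer functions. G_eq = 7/(s+6) × 8/(s+6) = 56/((s+6)(s+6)). DC gain = 56/(6×6) = 1.5556.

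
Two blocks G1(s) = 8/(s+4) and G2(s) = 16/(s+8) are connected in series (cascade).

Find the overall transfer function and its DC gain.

Series: multiply transfer functions. G_eq = 8/(s+4) × 16/(s+8) = 128/((s+4)(s+8)). DC gain = 128/(4×8) = 4.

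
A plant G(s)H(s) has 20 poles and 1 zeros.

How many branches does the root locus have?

Root locus has n branches where n = number of poles = 20.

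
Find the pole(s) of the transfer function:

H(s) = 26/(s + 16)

Pole is where denominator = 0: s + 16 = 0, so s = -16.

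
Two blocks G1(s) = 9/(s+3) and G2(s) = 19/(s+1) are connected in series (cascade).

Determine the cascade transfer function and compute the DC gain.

Series: multiply transfer functions. G_eq = 9/(s+3) × 19/(s+1) = 171/((s+3)(s+1)). DC gain = 171/(3×1) = 57.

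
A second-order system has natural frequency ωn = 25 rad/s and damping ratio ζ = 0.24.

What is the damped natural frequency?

ωd = ωn√(1 - ζ²) = 25√(1 - 0.24²) = 24.27 rad/s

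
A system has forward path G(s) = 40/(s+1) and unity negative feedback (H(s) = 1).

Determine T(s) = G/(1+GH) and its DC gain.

T(s) = G/(1+GH) = [40/(s+1)] / [1 + 40/(s+1)] = 40/(s+1+40) = 40/(s+41). DC gain = 40/41 = 0.9756.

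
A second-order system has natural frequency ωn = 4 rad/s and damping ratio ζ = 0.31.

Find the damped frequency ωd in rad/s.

ωd = ωn√(1 - ζ²) = 4√(1 - 0.31²) = 3.8 rad/s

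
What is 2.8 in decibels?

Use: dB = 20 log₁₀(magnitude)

dB = 20 log₁₀(2.8) = 8.9 dB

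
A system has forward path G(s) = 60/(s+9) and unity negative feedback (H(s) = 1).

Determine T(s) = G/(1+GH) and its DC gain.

T(s) = G/(1+GH) = [60/(s+9)] / [1 + 60/(s+9)] = 60/(s+9+60) = 60/(s+69). DC gain = 60/69 = 0.8696.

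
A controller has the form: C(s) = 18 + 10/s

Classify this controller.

This is a Proportional-Integral (PI) controller.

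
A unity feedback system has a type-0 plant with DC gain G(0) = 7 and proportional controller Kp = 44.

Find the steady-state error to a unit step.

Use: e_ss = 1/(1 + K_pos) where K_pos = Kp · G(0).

K_pos = Kp · G(0) = 44 × 7 = 308. e_ss = 1/(1 + 308) = 0.0032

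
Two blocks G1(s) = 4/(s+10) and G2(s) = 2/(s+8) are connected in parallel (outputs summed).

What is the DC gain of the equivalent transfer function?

Parallel: G_eq = G1 + G2. DC gain = G1(0) + G2(0) = 4/10 + 2/8 = 0.4 + 0.25 = 0.65.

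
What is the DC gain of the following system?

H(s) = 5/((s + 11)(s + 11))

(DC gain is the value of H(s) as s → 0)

DC gain = H(0) = 5/(11 × 11) = 5/121 = 0.0413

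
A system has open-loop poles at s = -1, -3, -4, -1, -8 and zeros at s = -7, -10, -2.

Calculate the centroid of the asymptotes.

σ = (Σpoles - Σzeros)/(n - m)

σ = (Σpoles - Σzeros)/(n - m) = (-17 - (-19))/(5 - 3) = 2/2 = 1.0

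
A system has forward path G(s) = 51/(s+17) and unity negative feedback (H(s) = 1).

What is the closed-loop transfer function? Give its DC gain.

T(s) = G/(1+GH) = [51/(s+17)] / [1 + 51/(s+17)] = 51/(s+17+51) = 51/(s+68). DC gain = 51/68 = 0.75.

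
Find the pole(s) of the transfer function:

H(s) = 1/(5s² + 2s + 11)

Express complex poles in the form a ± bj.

Discriminant = 2² - 4×5×11 = 4 - 220 = -216 < 0, so the poles are a complex conjugate pair s = (-2 ± j√216)/(2×5). Real part = -2/(2×5) = -2/10 = -0.2; imaginary part = ±√216/(2×5) ≈ 1.4697. Poles: s = -0.2 ± 1.4697j.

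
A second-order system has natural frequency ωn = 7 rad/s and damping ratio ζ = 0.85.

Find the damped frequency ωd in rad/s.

ωd = ωn√(1 - ζ²) = 7√(1 - 0.85²) = 3.69 rad/s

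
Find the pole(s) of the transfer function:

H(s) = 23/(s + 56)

Pole is where denominator = 0: s + 56 = 0, so s = -56.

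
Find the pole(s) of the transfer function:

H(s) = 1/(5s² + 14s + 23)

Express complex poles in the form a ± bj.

Discriminant = 14² - 4×5×23 = 196 - 460 = -264 < 0, so the poles are a complex conjugate pair s = (-14 ± j√264)/(2×5). Real part = -14/(2×5) = -14/10 = -1.4; imaginary part = ±√264/(2×5) ≈ 1.6248. Poles: s = -1.4 ± 1.6248j.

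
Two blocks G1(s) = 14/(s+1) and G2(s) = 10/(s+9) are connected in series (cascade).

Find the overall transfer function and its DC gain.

Series: multiply transfer functions. G_eq = 14/(s+1) × 10/(s+9) = 140/((s+1)(s+9)). DC gain = 140/(1×9) = 15.5556.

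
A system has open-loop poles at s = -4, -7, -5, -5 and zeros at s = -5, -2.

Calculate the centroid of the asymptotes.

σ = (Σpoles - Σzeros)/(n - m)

σ = (Σpoles - Σzeros)/(n - m) = (-21 - (-7))/(4 - 2) = -14/2 = -7.0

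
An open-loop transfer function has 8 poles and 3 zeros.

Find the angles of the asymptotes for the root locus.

n - m = 8 - 3 = 5. Angles: θk = (2k + 1)·180°/5 = 36°, 108°, 180°, 252°, 324°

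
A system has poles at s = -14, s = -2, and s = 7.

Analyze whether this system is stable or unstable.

Pole(s) at s = 7 are not in the left half-plane. System is unstable.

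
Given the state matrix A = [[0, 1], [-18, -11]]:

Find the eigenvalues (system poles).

det(A - λI) = λ² - (-11)λ + 18 = (λ - (-2))(λ - (-9)). Eigenvalues: -2, -9.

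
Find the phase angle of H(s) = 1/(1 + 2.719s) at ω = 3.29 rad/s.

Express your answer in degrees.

Phase = -arctan(ωτ) = -arctan(3.29 × 2.719) = -83.6°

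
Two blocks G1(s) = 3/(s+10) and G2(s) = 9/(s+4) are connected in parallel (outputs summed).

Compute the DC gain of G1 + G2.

Parallel: G_eq = G1 + G2. DC gain = G1(0) + G2(0) = 3/10 + 9/4 = 0.3 + 2.25 = 2.55.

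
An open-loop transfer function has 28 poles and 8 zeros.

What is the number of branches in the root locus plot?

Root locus has n branches where n = number of poles = 28.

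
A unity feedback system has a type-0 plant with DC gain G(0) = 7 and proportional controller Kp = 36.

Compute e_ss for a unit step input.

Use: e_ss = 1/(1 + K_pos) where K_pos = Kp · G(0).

K_pos = Kp · G(0) = 36 × 7 = 252. e_ss = 1/(1 + 252) = 0.0040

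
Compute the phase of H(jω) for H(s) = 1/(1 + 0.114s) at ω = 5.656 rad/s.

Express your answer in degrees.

Phase = -arctan(ωτ) = -arctan(5.656 × 0.114) = -32.8°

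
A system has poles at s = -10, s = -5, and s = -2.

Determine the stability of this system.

All poles are in the left half-plane. System is stable.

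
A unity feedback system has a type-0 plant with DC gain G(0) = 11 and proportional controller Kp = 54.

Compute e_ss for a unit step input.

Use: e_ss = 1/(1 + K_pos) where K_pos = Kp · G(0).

K_pos = Kp · G(0) = 54 × 11 = 594. e_ss = 1/(1 + 594) = 0.0017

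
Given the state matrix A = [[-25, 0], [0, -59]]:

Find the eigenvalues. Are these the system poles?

For diagonal matrix, eigenvalues are diagonal entries: λ₁ = -25, λ₂ = -59. Eigenvalues of A = system poles.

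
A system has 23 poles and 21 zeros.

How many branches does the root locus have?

Root locus has n branches where n = number of poles = 23.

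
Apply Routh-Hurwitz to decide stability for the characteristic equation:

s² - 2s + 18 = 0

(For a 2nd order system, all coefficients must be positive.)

Coefficients: 1, -2, 18. b=-2 not positive, so system is unstable.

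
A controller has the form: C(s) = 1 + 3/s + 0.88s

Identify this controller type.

This is a Proportional-Integral-Derivative (PID) controller.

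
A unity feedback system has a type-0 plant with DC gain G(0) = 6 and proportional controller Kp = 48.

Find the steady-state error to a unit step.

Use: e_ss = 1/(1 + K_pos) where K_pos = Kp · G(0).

K_pos = Kp · G(0) = 48 × 6 = 288. e_ss = 1/(1 + 288) = 0.0035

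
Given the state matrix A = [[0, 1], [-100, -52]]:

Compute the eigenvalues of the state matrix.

det(A - λI) = λ² - (-52)λ + 100 = (λ - (-50))(λ - (-2)). Eigenvalues: -50, -2.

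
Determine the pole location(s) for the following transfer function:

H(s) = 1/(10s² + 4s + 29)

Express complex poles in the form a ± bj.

Discriminant = 4² - 4×10×29 = 16 - 1160 = -1144 < 0, so the poles are a complex conjugate pair s = (-4 ± j√1144)/(2×10). Real part = -4/(2×10) = -4/20 = -0.2; imaginary part = ±√1144/(2×10) ≈ 1.6912. Poles: s = -0.2 ± 1.6912j.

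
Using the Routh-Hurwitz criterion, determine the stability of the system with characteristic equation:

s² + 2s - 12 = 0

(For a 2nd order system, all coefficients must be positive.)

Coefficients: 1, 2, -12. c=-12 not positive, so system is unstable.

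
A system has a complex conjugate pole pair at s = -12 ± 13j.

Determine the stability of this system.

Real part of poles is -12 (< 0, left half-plane). Stable.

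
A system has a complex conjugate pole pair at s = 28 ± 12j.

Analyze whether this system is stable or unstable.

Real part of poles is 28 (> 0, right half-plane). Unstable.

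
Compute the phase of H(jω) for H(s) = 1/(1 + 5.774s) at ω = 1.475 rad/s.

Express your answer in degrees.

Phase = -arctan(ωτ) = -arctan(1.475 × 5.774) = -83.3°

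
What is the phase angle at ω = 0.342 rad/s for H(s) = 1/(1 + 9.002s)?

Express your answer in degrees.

Phase = -arctan(ωτ) = -arctan(0.342 × 9.002) = -72.0°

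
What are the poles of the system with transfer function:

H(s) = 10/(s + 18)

Pole is where denominator = 0: s + 18 = 0, so s = -18.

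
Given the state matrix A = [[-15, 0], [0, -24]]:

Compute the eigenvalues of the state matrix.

For diagonal matrix, eigenvalues are diagonal entries: λ₁ = -15, λ₂ = -24.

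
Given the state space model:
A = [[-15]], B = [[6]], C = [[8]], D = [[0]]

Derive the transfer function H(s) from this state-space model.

(sI - A)⁻¹ = 1/(s + 15). H(s) = 8 × 6/(s + 15) + 0 = 48/(s + 15).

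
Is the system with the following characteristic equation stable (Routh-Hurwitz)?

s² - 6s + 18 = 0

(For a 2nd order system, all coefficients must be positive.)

Coefficients: 1, -6, 18. b=-6 not positive, so system is unstable.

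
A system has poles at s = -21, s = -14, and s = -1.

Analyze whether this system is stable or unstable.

All poles are in the left half-plane. System is stable.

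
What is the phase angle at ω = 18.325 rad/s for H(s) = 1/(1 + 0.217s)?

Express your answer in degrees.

Phase = -arctan(ωτ) = -arctan(18.325 × 0.217) = -75.9°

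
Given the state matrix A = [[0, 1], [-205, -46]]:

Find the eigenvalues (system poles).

det(A - λI) = λ² - (-46)λ + 205 = (λ - (-41))(λ - (-5)). Eigenvalues: -41, -5.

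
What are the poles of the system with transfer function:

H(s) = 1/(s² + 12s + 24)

Discriminant = 12² - 4×1×24 = 144 - 96 = 48 > 0, so two distinct real poles. Using quadratic formula: s = (-12 ± √48)/(2×1) = (-12 ± √48)/2, with √48 ≈ 6.9282. s₁ ≈ -2.5359, s₂ ≈ -9.4641. Poles: s₁ = -2.5359, s₂ = -9.4641.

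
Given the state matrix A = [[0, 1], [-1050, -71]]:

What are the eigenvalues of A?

det(A - λI) = λ² - (-71)λ + 1050 = (λ - (-21))(λ - (-50)). Eigenvalues: -21, -50.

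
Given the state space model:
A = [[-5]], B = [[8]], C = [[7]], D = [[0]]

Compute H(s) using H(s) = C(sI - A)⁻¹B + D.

(sI - A)⁻¹ = 1/(s + 5). H(s) = 7 × 8/(s + 5) + 0 = 56/(s + 5).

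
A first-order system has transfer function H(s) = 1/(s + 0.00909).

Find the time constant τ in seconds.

For H(s) = 1/(s + 1/τ), the pole is at -1/τ = -0.00909, so τ = 1/0.00909 = 110 s.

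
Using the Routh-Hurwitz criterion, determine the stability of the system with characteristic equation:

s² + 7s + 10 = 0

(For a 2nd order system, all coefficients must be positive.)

Coefficients: 1, 7, 10. All positive, so system is stable.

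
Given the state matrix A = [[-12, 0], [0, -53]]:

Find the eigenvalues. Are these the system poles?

For diagonal matrix, eigenvalues are diagonal entries: λ₁ = -12, λ₂ = -53. Eigenvalues of A = system poles.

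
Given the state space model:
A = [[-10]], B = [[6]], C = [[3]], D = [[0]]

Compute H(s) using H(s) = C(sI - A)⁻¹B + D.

(sI - A)⁻¹ = 1/(s + 10). H(s) = 3 × 6/(s + 10) + 0 = 18/(s + 10).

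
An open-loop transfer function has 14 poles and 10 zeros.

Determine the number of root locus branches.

Root locus has n branches where n = number of poles = 14.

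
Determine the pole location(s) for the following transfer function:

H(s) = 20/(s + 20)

Pole is where denominator = 0: s + 20 = 0, so s = -20.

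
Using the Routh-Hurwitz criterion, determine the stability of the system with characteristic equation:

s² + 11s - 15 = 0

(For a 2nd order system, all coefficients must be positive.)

Coefficients: 1, 11, -15. c=-15 not positive, so system is unstable.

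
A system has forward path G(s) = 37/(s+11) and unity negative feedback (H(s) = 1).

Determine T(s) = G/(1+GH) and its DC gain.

T(s) = G/(1+GH) = [37/(s+11)] / [1 + 37/(s+11)] = 37/(s+11+37) = 37/(s+48). DC gain = 37/48 = 0.7708.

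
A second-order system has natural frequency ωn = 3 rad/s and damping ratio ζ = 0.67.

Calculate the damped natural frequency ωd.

ωd = ωn√(1 - ζ²) = 3√(1 - 0.67²) = 2.23 rad/s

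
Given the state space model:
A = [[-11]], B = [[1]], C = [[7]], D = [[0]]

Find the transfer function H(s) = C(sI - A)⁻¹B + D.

(sI - A)⁻¹ = 1/(s + 11). H(s) = 7 × 1/(s + 11) + 0 = 7/(s + 11).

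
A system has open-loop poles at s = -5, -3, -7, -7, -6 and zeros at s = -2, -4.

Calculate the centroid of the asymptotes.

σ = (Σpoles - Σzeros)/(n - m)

σ = (Σpoles - Σzeros)/(n - m) = (-28 - (-6))/(5 - 2) = -22/3 = -7.33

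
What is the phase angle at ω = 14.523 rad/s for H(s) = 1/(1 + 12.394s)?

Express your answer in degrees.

Phase = -arctan(ωτ) = -arctan(14.523 × 12.394) = -89.7°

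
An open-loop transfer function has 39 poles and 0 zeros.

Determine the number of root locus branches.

Root locus has n branches where n = number of poles = 39.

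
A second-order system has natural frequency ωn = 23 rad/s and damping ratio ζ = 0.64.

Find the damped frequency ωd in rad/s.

ωd = ωn√(1 - ζ²) = 23√(1 - 0.64²) = 17.67 rad/s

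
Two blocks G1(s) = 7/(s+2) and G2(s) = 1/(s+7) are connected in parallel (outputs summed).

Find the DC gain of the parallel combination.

Parallel: G_eq = G1 + G2. DC gain = G1(0) + G2(0) = 7/2 + 1/7 = 3.5 + 0.1429 = 3.6429.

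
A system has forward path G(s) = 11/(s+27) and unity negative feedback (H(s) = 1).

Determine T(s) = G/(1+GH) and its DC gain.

T(s) = G/(1+GH) = [11/(s+27)] / [1 + 11/(s+27)] = 11/(s+27+11) = 11/(s+38). DC gain = 11/38 = 0.2895.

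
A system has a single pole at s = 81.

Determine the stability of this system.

Pole at s = 81 is in the right half-plane. Unstable.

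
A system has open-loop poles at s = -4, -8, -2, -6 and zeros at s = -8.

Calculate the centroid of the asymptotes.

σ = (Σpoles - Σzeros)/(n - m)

σ = (Σpoles - Σzeros)/(n - m) = (-20 - (-8))/(4 - 1) = -12/3 = -4.0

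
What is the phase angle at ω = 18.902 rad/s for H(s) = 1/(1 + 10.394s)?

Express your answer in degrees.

Phase = -arctan(ωτ) = -arctan(18.902 × 10.394) = -89.7°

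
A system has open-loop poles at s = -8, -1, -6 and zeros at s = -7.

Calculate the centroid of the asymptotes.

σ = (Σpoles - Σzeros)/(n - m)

σ = (Σpoles - Σzeros)/(n - m) = (-15 - (-7))/(3 - 1) = -8/2 = -4.0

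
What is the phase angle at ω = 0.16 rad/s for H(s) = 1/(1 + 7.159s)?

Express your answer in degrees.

Phase = -arctan(ωτ) = -arctan(0.16 × 7.159) = -48.9°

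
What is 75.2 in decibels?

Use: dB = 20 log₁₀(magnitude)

dB = 20 log₁₀(75.2) = 37.5 dB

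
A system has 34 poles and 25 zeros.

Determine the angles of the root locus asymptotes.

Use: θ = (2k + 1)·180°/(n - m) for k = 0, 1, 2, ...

n - m = 34 - 25 = 9. Angles: θk = (2k + 1)·180°/9 = 20°, 60°, 100°, 140°, 180°, 220°, 260°, 300°, 340°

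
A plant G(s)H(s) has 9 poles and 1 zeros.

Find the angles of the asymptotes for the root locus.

n - m = 9 - 1 = 8. Angles: θk = (2k + 1)·180°/8 = 22.5°, 67.5°, 112.5°, 157.5°, 202.5°, 247.5°, 292.5°, 337.5°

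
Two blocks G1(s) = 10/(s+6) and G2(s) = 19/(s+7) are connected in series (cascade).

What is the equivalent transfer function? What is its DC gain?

Series: multiply transfer functions. G_eq = 10/(s+6) × 19/(s+7) = 190/((s+6)(s+7)). DC gain = 190/(6×7) = 4.5238.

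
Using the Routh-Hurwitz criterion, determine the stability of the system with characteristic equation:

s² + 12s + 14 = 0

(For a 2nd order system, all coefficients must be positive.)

Coefficients: 1, 12, 14. All positive, so system is stable.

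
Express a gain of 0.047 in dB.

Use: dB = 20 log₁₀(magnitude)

dB = 20 log₁₀(0.047) = -26.6 dB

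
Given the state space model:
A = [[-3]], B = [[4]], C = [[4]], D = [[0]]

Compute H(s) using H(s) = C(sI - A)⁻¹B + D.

(sI - A)⁻¹ = 1/(s + 3). H(s) = 4 × 4/(s + 3) + 0 = 16/(s + 3).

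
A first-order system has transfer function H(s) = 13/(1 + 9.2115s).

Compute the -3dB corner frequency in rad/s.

Corner frequency = 1/τ = 1/9.2115 = 0.109 rad/s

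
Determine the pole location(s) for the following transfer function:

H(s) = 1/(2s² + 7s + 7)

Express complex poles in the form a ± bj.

Discriminant = 7² - 4×2×7 = 49 - 56 = -7 < 0, so the poles are a complex conjugate pair s = (-7 ± j√7)/(2×2). Real part = -7/(2×2) = -7/4 = -1.75; imaginary part = ±√7/(2×2) ≈ 0.6614. Poles: s = -1.75 ± 0.6614j.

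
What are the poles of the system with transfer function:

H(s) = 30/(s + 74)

Pole is where denominator = 0: s + 74 = 0, so s = -74.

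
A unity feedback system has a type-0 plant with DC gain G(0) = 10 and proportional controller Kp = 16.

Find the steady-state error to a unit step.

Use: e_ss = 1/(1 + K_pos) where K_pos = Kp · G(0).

K_pos = Kp · G(0) = 16 × 10 = 160. e_ss = 1/(1 + 160) = 0.0062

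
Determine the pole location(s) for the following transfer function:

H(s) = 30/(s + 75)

Pole is where denominator = 0: s + 75 = 0, so s = -75.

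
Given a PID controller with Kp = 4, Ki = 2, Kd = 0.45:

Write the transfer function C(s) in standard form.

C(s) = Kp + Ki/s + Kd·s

Substituting values: C(s) = 4 + 2/s + 0.45s = (0.45s² + 4s + 2)/s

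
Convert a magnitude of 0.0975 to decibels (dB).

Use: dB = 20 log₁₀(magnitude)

dB = 20 log₁₀(0.0975) = -20.2 dB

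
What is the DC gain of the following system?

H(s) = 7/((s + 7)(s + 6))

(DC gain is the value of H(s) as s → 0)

DC gain = H(0) = 7/(7 × 6) = 7/42 = 0.1667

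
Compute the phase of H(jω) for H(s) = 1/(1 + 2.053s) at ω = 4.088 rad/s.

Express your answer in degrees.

Phase = -arctan(ωτ) = -arctan(4.088 × 2.053) = -83.2°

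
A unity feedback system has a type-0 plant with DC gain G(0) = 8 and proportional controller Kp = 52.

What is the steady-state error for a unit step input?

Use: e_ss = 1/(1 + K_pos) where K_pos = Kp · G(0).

K_pos = Kp · G(0) = 52 × 8 = 416. e_ss = 1/(1 + 416) = 0.0024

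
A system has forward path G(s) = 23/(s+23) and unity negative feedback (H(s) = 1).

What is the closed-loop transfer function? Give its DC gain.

T(s) = G/(1+GH) = [23/(s+23)] / [1 + 23/(s+23)] = 23/(s+23+23) = 23/(s+46). DC gain = 23/46 = 0.5.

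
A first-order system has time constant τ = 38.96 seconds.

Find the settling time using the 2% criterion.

For first-order system, 2% settling time ≈ 4τ = 4 × 38.96 = 155.84 s.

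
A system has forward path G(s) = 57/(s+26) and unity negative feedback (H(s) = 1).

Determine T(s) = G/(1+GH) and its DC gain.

T(s) = G/(1+GH) = [57/(s+26)] / [1 + 57/(s+26)] = 57/(s+26+57) = 57/(s+83). DC gain = 57/83 = 0.6867.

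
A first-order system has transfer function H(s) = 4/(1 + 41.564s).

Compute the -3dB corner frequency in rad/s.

Corner frequency = 1/τ = 1/41.564 = 0.024 rad/s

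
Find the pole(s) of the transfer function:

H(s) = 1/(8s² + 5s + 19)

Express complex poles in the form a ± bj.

Discriminant = 5² - 4×8×19 = 25 - 608 = -583 < 0, so the poles are a complex conjugate pair s = (-5 ± j√583)/(2×8). Real part = -5/(2×8) = -5/16 = -0.3125; imaginary part = ±√583/(2×8) ≈ 1.5091. Poles: s = -0.3125 ± 1.5091j.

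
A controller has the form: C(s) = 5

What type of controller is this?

This is a Proportional (P) controller.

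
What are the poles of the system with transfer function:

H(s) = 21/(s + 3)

Pole is where denominator = 0: s + 3 = 0, so s = -3.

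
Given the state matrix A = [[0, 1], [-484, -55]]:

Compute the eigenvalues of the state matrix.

det(A - λI) = λ² - (-55)λ + 484 = (λ - (-11))(λ - (-44)). Eigenvalues: -11, -44.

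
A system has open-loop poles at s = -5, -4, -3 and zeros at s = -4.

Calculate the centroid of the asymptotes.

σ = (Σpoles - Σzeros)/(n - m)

σ = (Σpoles - Σzeros)/(n - m) = (-12 - (-4))/(3 - 1) = -8/2 = -4.0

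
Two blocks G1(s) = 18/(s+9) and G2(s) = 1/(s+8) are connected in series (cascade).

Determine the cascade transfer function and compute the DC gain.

Series: multiply transfer functions. G_eq = 18/(s+9) × 1/(s+8) = 18/((s+9)(s+8)). DC gain = 18/(9×8) = 0.25.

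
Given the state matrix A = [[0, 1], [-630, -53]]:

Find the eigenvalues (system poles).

det(A - λI) = λ² - (-53)λ + 630 = (λ - (-18))(λ - (-35)). Eigenvalues: -18, -35.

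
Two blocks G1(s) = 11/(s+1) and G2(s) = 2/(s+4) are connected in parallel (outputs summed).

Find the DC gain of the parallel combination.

Parallel: G_eq = G1 + G2. DC gain = G1(0) + G2(0) = 11/1 + 2/4 = 11 + 0.5 = 11.5.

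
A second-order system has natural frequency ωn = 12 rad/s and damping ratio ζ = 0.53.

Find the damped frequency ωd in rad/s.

ωd = ωn√(1 - ζ²) = 12√(1 - 0.53²) = 10.18 rad/s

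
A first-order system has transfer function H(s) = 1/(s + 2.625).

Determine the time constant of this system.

For H(s) = 1/(s + 1/τ), the pole is at -1/τ = -2.625, so τ = 1/2.625 = 0.3810 s.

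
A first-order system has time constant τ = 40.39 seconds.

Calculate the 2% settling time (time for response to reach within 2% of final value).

For first-order system, 2% settling time ≈ 4τ = 4 × 40.39 = 161.56 s.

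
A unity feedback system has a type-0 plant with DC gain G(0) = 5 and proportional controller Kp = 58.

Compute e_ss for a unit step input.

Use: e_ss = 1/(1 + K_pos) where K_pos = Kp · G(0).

K_pos = Kp · G(0) = 58 × 5 = 290. e_ss = 1/(1 + 290) = 0.0034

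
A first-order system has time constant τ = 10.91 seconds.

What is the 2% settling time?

For first-order system, 2% settling time ≈ 4τ = 4 × 10.91 = 43.64 s.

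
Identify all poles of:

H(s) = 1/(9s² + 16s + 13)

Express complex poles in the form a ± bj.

Discriminant = 16² - 4×9×13 = 256 - 468 = -212 < 0, so the poles are a complex conjugate pair s = (-16 ± j√212)/(2×9). Real part = -16/(2×9) = -16/18 ≈ -0.8889; imaginary part = ±√212/(2×9) ≈ 0.8089. Poles: s = -0.8889 ± 0.8089j.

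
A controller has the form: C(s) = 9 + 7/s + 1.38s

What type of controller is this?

This is a Proportional-Integral-Derivative (PID) controller.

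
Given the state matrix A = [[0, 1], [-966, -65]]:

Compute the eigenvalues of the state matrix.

det(A - λI) = λ² - (-65)λ + 966 = (λ - (-23))(λ - (-42)). Eigenvalues: -23, -42.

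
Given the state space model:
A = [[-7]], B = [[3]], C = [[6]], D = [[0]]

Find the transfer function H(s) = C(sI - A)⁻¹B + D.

(sI - A)⁻¹ = 1/(s + 7). H(s) = 6 × 3/(s + 7) + 0 = 18/(s + 7).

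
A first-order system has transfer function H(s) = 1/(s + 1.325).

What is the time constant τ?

For H(s) = 1/(s + 1/τ), the pole is at -1/τ = -1.325, so τ = 1/1.325 = 0.7547 s.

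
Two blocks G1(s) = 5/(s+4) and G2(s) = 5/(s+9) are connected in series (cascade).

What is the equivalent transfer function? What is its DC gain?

Series: multiply transfer functions. G_eq = 5/(s+4) × 5/(s+9) = 25/((s+4)(s+9)). DC gain = 25/(4×9) = 0.6944.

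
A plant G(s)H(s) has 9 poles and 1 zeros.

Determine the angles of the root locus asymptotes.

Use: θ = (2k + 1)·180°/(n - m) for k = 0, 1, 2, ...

n - m = 9 - 1 = 8. Angles: θk = (2k + 1)·180°/8 = 22.5°, 67.5°, 112.5°, 157.5°, 202.5°, 247.5°, 292.5°, 337.5°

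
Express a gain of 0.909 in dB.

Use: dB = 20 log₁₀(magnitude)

dB = 20 log₁₀(0.909) = -0.8 dB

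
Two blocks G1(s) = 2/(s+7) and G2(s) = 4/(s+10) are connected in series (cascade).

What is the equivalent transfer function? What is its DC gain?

Series: multiply transfer functions. G_eq = 2/(s+7) × 4/(s+10) = 8/((s+7)(s+10)). DC gain = 8/(7×10) = 0.1143.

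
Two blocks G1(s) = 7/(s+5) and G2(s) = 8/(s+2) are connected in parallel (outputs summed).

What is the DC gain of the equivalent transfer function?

Parallel: G_eq = G1 + G2. DC gain = G1(0) + G2(0) = 7/5 + 8/2 = 1.4 + 4 = 5.4.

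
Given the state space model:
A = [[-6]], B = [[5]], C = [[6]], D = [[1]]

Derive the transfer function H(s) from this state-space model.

(sI - A)⁻¹ = 1/(s + 6). H(s) = 6×5/(s + 6) + 1 = (s + 36)/(s + 6).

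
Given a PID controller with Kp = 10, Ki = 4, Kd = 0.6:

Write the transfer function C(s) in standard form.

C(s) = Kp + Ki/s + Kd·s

Substituting values: C(s) = 10 + 4/s + 0.6s = (0.6s² + 10s + 4)/s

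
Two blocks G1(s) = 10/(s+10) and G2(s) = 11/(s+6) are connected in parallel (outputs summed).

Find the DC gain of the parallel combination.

Parallel: G_eq = G1 + G2. DC gain = G1(0) + G2(0) = 10/10 + 11/6 = 1 + 1.8333 = 2.8333.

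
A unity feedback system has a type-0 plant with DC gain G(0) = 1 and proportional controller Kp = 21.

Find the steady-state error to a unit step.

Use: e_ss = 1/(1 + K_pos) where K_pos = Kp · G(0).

K_pos = Kp · G(0) = 21 × 1 = 21. e_ss = 1/(1 + 21) = 0.0455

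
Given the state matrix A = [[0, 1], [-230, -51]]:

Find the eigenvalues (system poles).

det(A - λI) = λ² - (-51)λ + 230 = (λ - (-5))(λ - (-46)). Eigenvalues: -5, -46.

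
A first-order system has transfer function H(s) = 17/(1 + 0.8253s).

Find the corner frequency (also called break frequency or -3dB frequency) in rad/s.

Corner frequency = 1/τ = 1/0.8253 = 1.212 rad/s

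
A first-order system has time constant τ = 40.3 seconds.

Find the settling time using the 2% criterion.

For first-order system, 2% settling time ≈ 4τ = 4 × 40.3 = 161.2 s.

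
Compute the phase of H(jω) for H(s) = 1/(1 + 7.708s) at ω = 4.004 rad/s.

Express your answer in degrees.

Phase = -arctan(ωτ) = -arctan(4.004 × 7.708) = -88.1°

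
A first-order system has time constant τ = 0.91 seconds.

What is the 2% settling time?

For first-order system, 2% settling time ≈ 4τ = 4 × 0.91 = 3.64 s.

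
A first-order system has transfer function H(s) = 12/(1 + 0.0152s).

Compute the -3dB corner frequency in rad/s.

Corner frequency = 1/τ = 1/0.0152 = 65.789 rad/s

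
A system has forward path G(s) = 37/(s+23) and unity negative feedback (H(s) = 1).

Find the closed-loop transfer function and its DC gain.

T(s) = G/(1+GH) = [37/(s+23)] / [1 + 37/(s+23)] = 37/(s+23+37) = 37/(s+60). DC gain = 37/60 = 0.6167.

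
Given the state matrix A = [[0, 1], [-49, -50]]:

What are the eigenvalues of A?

det(A - λI) = λ² - (-50)λ + 49 = (λ - (-1))(λ - (-49)). Eigenvalues: -1, -49.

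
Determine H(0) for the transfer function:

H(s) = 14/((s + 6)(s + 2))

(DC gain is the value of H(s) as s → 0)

DC gain = H(0) = 14/(6 × 2) = 14/12 = 1.1667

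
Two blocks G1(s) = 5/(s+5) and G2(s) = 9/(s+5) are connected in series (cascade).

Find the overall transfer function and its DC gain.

Series: multiply transfer functions. G_eq = 5/(s+5) × 9/(s+5) = 45/((s+5)(s+5)). DC gain = 45/(5×5) = 1.8.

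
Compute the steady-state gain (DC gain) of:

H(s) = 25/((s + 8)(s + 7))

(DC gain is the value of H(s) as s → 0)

DC gain = H(0) = 25/(8 × 7) = 25/56 = 0.4464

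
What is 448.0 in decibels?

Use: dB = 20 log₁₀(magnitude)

dB = 20 log₁₀(448.0) = 53.0 dB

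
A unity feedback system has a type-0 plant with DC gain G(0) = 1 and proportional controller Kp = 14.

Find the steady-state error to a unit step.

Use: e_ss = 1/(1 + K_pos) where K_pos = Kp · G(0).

K_pos = Kp · G(0) = 14 × 1 = 14. e_ss = 1/(1 + 14) = 0.0667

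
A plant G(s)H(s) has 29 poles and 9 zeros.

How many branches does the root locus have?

Root locus has n branches where n = number of poles = 29.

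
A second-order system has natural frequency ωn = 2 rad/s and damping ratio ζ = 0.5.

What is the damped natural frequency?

ωd = ωn√(1 - ζ²) = 2√(1 - 0.5²) = 1.73 rad/s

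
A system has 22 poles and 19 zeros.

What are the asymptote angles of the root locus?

n - m = 22 - 19 = 3. Angles: θk = (2k + 1)·180°/3 = 60°, 180°, 300°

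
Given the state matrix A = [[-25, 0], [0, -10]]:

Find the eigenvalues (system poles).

For diagonal matrix, eigenvalues are diagonal entries: λ₁ = -25, λ₂ = -10.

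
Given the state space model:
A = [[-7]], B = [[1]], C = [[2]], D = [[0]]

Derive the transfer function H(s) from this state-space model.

(sI - A)⁻¹ = 1/(s + 7). H(s) = 2 × 1/(s + 7) + 0 = 2/(s + 7).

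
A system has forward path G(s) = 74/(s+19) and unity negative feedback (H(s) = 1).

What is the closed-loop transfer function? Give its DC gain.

T(s) = G/(1+GH) = [74/(s+19)] / [1 + 74/(s+19)] = 74/(s+19+74) = 74/(s+93). DC gain = 74/93 = 0.7957.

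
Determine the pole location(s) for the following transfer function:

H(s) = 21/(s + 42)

Pole is where denominator = 0: s + 42 = 0, so s = -42.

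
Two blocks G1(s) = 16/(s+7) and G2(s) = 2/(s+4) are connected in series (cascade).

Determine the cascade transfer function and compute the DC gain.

Series: multiply transfer functions. G_eq = 16/(s+7) × 2/(s+4) = 32/((s+7)(s+4)). DC gain = 32/(7×4) = 1.1429.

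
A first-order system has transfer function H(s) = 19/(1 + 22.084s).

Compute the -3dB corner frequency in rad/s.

Corner frequency = 1/τ = 1/22.084 = 0.045 rad/s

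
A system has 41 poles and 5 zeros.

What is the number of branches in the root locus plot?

Root locus has n branches where n = number of poles = 41.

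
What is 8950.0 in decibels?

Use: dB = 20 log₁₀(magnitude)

dB = 20 log₁₀(8950.0) = 79.0 dB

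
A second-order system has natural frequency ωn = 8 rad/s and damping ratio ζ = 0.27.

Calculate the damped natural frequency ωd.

ωd = ωn√(1 - ζ²) = 8√(1 - 0.27²) = 7.7 rad/s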